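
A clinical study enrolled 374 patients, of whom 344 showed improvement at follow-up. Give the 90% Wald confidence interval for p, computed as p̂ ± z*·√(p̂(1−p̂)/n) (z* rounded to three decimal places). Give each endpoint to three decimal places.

(0.897, 0.943)

p̂ = 344/374 = 0.91979.
Standard error of p̂: √(0.073780/374) = √0.000197272 = 0.014045.
For 90% confidence, z* = 1.645.
Margin = 1.645·0.014045 = 0.02310.
CI: 0.91979 ± 0.02310 = (0.897, 0.943).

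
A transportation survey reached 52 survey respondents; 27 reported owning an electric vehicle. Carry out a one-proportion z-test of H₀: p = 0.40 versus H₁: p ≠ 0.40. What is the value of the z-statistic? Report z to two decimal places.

p̂ = 27/52 = 0.51923.
Null standard error: √(0.40·0.60/52) = √0.004615385 = 0.067937.
z = (p̂ − p₀)/SE = (0.51923 − 0.40)/0.067937 = 1.76.

z = 1.76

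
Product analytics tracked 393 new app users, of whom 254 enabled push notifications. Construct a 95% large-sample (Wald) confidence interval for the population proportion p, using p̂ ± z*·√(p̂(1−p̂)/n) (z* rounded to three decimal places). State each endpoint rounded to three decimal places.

The sample proportion is 254/393 = 0.64631.
SE(p̂) = √(0.64631·0.35369/393) = 0.024118.
The 95% critical value is z* = 1.960.
Margin = 1.960·0.024118 = 0.04727.
Interval: 0.64631 ± 0.04727 → (0.599, 0.694).

(0.599, 0.694)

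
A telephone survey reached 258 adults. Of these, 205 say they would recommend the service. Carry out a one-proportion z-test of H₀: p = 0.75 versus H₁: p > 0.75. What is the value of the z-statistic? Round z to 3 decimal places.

p̂ = 205/258 = 0.79457.
Null standard error: √(0.75·0.25/258) = √0.000726744 = 0.026958.
z = (p̂ − p₀)/SE = (0.79457 − 0.75)/0.026958 = 1.653.

z = 1.653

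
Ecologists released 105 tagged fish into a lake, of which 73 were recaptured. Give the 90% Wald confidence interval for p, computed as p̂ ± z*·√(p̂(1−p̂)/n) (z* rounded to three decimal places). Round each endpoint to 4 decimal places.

(0.6213, 0.7691)

With x = 73 successes in n = 105, p̂ = 0.69524.
SE(p̂) = √(0.69524·0.30476/105) = 0.044921.
For 90% confidence, z* = 1.645.
Margin = 1.645·0.044921 = 0.07390.
So the interval runs from 0.6213 to 0.7691.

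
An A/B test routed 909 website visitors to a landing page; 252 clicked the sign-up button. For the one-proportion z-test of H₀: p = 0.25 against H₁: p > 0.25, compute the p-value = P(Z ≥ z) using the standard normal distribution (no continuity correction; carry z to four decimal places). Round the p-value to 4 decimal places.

p-value = 0.0290

With x = 252 successes in n = 909, p̂ = 0.27723.
Under H₀, SE = √(p₀(1−p₀)/n) = √(0.25·0.75/909) = √0.000206271 = 0.014362.
z = (p̂ − p₀)/SE = (252/909 − 0.25)/0.014362 ≈ 1.8958.
From the standard normal, P(Z ≥ z) = 0.0290.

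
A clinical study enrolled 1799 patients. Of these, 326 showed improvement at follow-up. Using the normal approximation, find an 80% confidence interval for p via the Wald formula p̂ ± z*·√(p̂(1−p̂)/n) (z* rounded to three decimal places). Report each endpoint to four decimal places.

p̂ = 326/1799 = 0.18121.
SE(p̂) = √(0.18121·0.81879/1799) = 0.009082.
z* = 1.282 at the 80% level.
Margin of error: 1.282 × 0.009082 = 0.01164.
So the interval runs from 0.1696 to 0.1929.

(0.1696, 0.1929)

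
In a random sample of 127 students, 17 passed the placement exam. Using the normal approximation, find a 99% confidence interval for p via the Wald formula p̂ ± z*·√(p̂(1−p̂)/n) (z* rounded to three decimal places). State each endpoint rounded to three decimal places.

p̂ = 17/127 = 0.13386.
SE = √(p̂(1−p̂)/n) = √(0.115940/127) = 0.030214.
z* = 2.576 at the 99% level.
Margin of error: 2.576 × 0.030214 = 0.07783.
CI: 0.13386 ± 0.07783 = (0.056, 0.212).

(0.056, 0.212)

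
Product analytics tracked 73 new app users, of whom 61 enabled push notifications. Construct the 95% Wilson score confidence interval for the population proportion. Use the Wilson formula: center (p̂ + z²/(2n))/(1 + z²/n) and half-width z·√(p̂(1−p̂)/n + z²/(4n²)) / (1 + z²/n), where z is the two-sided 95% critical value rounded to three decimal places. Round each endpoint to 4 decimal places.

(0.7343, 0.9034)

Here p̂ = 61/73 = 0.83562 and z = 1.960 (z² = 3.841600).
1 + z²/n = 1.052625.
Center = (0.83562 + 0.026312)/1.052625 = 0.81884.
Radicand: p̂(1−p̂)/n + z²/(4n²) = 0.001881666 + 0.000180221 = 0.002061887.
Half-width = z·√(radicand)/denom = 1.960·0.045408/1.052625 = 0.08455.
Interval: 0.81884 ± 0.08455 → (0.7343, 0.9034).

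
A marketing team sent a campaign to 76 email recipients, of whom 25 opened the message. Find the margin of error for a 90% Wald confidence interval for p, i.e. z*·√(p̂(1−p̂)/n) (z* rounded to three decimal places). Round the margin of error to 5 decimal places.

ME = 0.08865

The sample proportion is 25/76 = 0.32895.
SE(p̂) = √(0.32895·0.67105/76) = 0.053893.
The 90% critical value is z* = 1.645.
Margin of error = z*·SE = 1.645 × 0.053893 = 0.08865.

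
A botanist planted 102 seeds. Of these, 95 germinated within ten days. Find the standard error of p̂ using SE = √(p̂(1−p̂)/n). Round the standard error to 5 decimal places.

SE = 0.02503

The sample proportion is 95/102 = 0.93137.
p̂(1−p̂) = 0.93137·0.06863 = 0.063920.
Dividing by n and taking the root: √0.000626667 = 0.02503.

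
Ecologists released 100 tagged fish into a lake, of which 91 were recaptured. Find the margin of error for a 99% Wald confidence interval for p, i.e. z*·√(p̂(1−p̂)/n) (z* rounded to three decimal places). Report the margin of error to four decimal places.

Sample proportion p̂ = 91/100 = 0.91000.
SE(p̂) = √(0.91000·0.09000/100) = 0.028618.
For 99% confidence, z* = 2.576.
ME = 2.576·0.028618 = 0.0737.

ME = 0.0737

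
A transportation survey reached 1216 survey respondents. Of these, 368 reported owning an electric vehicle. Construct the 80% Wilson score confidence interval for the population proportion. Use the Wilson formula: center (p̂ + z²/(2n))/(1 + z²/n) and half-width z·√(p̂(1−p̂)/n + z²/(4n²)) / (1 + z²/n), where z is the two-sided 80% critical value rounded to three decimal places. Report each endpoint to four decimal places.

(0.2860, 0.3198)

p̂ = 368/1216 = 0.30263; z = 1.282, so z² = 1.643524.
Denominator 1 + z²/n = 1 + 1.643524/1216 = 1.001352.
Adjusted center: (0.30263 + z²/(2n))/1.001352 = 0.30290.
Radicand: p̂(1−p̂)/n + z²/(4n²) = 0.000173557 + 0.000000278 = 0.000173835.
Half-width = z·√(radicand)/denom = 1.282·0.013185/1.001352 = 0.01688.
CI: 0.30290 ± 0.01688 = (0.2860, 0.3198).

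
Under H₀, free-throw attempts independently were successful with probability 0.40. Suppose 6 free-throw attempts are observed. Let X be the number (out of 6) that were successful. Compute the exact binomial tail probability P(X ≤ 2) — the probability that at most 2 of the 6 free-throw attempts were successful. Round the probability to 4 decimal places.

P = 0.5443

X ~ Binomial(n=6, p=0.40).
P(X ≤ 2) = C(6,0)·0.40^0·0.60^6 + C(6,1)·0.40^1·0.60^5 + C(6,2)·0.40^2·0.60^4.
= 0.046656 + 0.186624 + 0.311040 = 0.5443.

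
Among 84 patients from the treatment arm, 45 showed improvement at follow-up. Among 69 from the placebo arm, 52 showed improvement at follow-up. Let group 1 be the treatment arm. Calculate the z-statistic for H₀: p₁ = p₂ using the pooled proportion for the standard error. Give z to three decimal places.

p̂₁ = 45/84 = 0.53571, p̂₂ = 52/69 = 0.75362.
Pooling: p̂ = 97/153 = 0.63399.
SE = √[p̂(1−p̂)(1/n₁+1/n₂)] = √[0.63399·0.36601·(1/84+1/69)] ≈ 0.078265.
z = (p̂₁ − p̂₂)/SE = (0.53571 − 0.75362)/0.078265 = -0.21791/0.078265 = -2.784.

z = -2.784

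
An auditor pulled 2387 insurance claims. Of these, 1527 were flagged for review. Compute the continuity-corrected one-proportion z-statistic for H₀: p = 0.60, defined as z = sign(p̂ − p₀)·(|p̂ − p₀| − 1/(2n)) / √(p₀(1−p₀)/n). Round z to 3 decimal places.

z = 3.940

p̂ = 1527/2387 = 0.63972. p̂ − p₀ = 0.039715.
Continuity correction 1/(2n) = 1/4774 = 0.000209.
Corrected numerator: |0.039715| − 0.000209 = 0.039506.
Null standard error: √(0.60·0.40/2387) = √0.000100545 = 0.010027.
z = +0.039506/0.010027 = 3.940.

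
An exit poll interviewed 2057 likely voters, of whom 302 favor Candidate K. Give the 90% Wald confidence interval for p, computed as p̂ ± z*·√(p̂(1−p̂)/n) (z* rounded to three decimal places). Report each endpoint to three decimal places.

The sample proportion is 302/2057 = 0.14682.
Standard error of p̂: √(0.125261/2057) = √0.000060895 = 0.007804.
z* = 1.645 at the 90% level.
Margin = 1.645·0.007804 = 0.01284.
CI: 0.14682 ± 0.01284 = (0.134, 0.160).

(0.134, 0.160)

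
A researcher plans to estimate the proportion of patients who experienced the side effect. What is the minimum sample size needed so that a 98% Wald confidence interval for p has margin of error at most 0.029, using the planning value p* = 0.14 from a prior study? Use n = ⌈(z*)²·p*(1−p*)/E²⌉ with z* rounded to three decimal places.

For 98% confidence, z* = 2.326.
p*(1−p*) = 0.1204.
Required n before rounding: 5.410276 × 0.1204 / 0.029² = 774.551.
Rounding up, n = 775.

n = 775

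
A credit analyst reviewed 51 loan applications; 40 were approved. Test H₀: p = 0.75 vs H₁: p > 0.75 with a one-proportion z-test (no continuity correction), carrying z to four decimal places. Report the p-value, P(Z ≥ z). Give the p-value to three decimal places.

p-value = 0.286

p̂ = 40/51 = 0.78431.
SE₀ = √(0.75·0.25/51) = 0.060634.
Test statistic (full precision, shown to 4 dp): z = (40/51 − 0.75)/SE₀ ≈ 0.5659.
p-value = P(Z ≥ z) with z = 0.5659 → 0.286.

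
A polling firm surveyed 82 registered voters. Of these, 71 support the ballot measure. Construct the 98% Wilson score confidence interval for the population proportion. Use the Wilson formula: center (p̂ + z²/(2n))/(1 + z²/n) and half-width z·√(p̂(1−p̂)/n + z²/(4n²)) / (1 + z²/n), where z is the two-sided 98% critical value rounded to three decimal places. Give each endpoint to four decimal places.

Here p̂ = 71/82 = 0.86585 and z = 2.326 (z² = 5.410276).
1 + z²/n = 1.065979.
Adjusted center: (0.86585 + z²/(2n))/1.065979 = 0.84321.
Radicand: p̂(1−p̂)/n + z²/(4n²) = 0.001416477 + 0.000201155 = 0.001617632.
Half-width = z·√(radicand)/denom = 2.326·0.040220/1.065979 = 0.08776.
Interval: 0.84321 ± 0.08776 → (0.7554, 0.9310).

(0.7554, 0.9310)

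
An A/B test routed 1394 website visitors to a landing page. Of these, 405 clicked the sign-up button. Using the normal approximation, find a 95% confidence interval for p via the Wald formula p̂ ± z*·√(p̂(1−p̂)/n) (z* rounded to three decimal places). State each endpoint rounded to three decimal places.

(0.267, 0.314)

Sample proportion p̂ = 405/1394 = 0.29053.
Standard error of p̂: √(0.206123/1394) = √0.000147864 = 0.012160.
For 95% confidence, z* = 1.960.
Margin = 1.960·0.012160 = 0.02383.
CI: 0.29053 ± 0.02383 = (0.267, 0.314).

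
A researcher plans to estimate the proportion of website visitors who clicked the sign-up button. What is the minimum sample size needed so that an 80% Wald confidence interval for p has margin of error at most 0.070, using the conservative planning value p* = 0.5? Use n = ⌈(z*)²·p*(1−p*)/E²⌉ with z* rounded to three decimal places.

The 80% critical value is z* = 1.282.
p*(1−p*) = 0.2500.
Required n before rounding: 1.643524 × 0.2500 / 0.070² = 83.853.
⌈83.853⌉ = 84.

n = 84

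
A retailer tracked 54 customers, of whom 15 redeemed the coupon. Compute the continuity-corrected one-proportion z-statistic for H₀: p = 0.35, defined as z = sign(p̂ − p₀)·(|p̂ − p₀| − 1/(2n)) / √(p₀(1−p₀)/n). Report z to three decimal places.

Sample proportion p̂ = 15/54 = 0.27778. p̂ − p₀ = -0.072222.
1/(2n) = 0.009259.
Corrected numerator: |-0.072222| − 0.009259 = 0.062963.
SE₀ = √(0.35·0.65/54) = 0.064907.
z = −0.062963/0.064907 = -0.970.

z = -0.970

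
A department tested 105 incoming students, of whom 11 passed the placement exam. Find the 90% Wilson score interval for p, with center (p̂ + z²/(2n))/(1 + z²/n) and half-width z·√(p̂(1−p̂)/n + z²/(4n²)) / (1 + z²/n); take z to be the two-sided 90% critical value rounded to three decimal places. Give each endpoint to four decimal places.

p̂ = 11/105 = 0.10476; z = 1.645, so z² = 2.706025.
1 + z²/n = 1.025772.
Center = (0.10476 + 0.012886)/1.025772 = 0.11469.
Radicand: p̂(1−p̂)/n + z²/(4n²) = 0.000893208 + 0.000061361 = 0.000954569.
Half-width = z·√(radicand)/denom = 1.645·0.030896/1.025772 = 0.04955.
CI: 0.11469 ± 0.04955 = (0.0651, 0.1642).

(0.0651, 0.1642)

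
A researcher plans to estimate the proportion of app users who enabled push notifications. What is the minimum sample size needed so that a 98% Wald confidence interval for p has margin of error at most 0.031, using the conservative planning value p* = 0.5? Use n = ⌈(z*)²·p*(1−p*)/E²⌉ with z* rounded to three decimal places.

For 98% confidence, z* = 2.326.
p*(1−p*) = 0.50·0.50 = 0.2500.
Required n before rounding: 5.410276 × 0.2500 / 0.031² = 1407.460.
⌈1407.460⌉ = 1408.

n = 1408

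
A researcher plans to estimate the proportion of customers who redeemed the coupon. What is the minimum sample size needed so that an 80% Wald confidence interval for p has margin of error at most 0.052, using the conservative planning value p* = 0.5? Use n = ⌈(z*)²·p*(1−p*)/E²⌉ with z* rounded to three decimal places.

n = 152

The 80% critical value is z* = 1.282.
p*(1−p*) = 0.2500.
Required n before rounding: 1.643524 × 0.2500 / 0.052² = 151.953.
⌈151.953⌉ = 152.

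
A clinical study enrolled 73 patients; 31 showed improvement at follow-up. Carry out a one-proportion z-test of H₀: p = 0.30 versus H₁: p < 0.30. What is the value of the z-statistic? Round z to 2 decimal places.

z = 2.32

Sample proportion p̂ = 31/73 = 0.42466.
Null standard error: √(0.30·0.70/73) = √0.002876712 = 0.053635.
Test statistic: z = 0.12466/0.053635 = 2.32.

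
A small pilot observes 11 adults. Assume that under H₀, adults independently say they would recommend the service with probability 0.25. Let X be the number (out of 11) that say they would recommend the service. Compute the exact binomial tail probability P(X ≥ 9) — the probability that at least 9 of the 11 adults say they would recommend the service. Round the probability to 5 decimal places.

X is binomial with n = 11 and p = 0.25.
P(X ≥ 9) = C(11,9)·0.25^9·0.75^2 + C(11,10)·0.25^10·0.75^1 + C(11,11)·0.25^11·0.75^0.
= 0.000118 + 0.000008 + 0.000000 = 0.00013.

P = 0.00013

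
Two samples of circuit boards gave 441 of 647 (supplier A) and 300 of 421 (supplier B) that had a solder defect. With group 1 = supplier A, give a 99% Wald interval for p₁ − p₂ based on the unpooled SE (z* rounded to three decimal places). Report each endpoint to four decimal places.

(-0.1048, 0.0429)

p̂₁ = 0.68161, p̂₂ = 0.71259, so the observed difference is -0.03098.
SE = √(0.000335423 + 0.000486475) = √0.000821898 = 0.028669.
z* = 2.576 at the 99% level. Margin of error = 0.07385.
Interval: -0.03098 ± 0.07385 → (-0.1048, 0.0429).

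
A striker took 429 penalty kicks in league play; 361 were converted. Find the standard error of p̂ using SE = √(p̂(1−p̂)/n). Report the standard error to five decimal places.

SE = 0.01763

p̂ = 361/429 = 0.84149.
p̂(1−p̂) = 0.133385.
SE = √(0.133385/429) = √0.000310921 = 0.01763.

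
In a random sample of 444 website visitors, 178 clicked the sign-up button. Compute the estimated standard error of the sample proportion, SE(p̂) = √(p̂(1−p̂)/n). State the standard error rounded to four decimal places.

SE = 0.0233

The sample proportion is 178/444 = 0.40090.
p̂(1−p̂) = 0.240179.
SE = √(0.240179/444) = 0.0233.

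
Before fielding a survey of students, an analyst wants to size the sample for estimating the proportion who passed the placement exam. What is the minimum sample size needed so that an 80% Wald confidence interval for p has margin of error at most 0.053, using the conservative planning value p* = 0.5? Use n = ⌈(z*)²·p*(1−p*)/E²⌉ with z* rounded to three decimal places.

The 80% critical value is z* = 1.282.
p*(1−p*) = 0.50·0.50 = 0.2500.
Required n before rounding: 1.643524 × 0.2500 / 0.053² = 146.273.
Rounding up, n = 147.

n = 147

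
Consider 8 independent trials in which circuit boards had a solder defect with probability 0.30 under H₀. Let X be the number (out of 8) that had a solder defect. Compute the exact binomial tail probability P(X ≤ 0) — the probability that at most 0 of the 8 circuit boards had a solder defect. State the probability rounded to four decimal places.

P = 0.0576

X ~ Binomial(n=8, p=0.30).
P(X ≤ 0) = C(8,0)·0.30^0·0.70^8.
= 0.057648 = 0.0576.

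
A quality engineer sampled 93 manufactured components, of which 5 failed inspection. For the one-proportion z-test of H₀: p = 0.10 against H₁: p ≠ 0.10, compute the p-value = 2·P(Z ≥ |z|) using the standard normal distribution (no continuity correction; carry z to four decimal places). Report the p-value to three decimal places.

With x = 5 successes in n = 93, p̂ = 0.05376.
Under H₀, SE = √(p₀(1−p₀)/n) = √(0.10·0.90/93) = √0.000967742 = 0.031109.
z = (p̂ − p₀)/SE = (5/93 − 0.10)/0.031109 ≈ -1.4863.
From the standard normal, 2·P(Z ≥ |z|) = 0.137.

p-value = 0.137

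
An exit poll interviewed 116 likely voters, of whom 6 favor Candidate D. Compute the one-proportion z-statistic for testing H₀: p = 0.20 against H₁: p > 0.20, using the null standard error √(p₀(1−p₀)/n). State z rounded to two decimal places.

z = -3.99

The sample proportion is 6/116 = 0.05172.
Null standard error: √(0.20·0.80/116) = √0.001379310 = 0.037139.
Test statistic: z = -0.14828/0.037139 = -3.99.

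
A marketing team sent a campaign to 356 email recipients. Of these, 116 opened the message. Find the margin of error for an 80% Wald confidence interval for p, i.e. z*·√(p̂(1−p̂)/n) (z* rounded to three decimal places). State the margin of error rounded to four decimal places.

ME = 0.0318

The sample proportion is 116/356 = 0.32584.
Standard error of p̂: √(0.219669/356) = √0.000617048 = 0.024840.
The 80% critical value is z* = 1.282.
Margin of error = z*·SE = 1.282 × 0.024840 = 0.0318.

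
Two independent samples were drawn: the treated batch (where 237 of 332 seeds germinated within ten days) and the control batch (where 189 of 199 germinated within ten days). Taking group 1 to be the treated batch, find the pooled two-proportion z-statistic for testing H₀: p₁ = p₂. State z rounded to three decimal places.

z = -6.606

p̂₁ = 237/332 = 0.71386, p̂₂ = 189/199 = 0.94975.
Pooled p̂ = (237+189)/(332+199) = 426/531 = 0.80226.
Pooled SE = √[0.1586390·0.00803717] ≈ 0.035707.
z = -0.23589/0.035707 = -6.606.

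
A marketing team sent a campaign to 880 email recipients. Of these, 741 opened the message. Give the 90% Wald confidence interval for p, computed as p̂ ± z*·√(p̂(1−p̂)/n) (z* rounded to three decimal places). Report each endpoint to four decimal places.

p̂ = 741/880 = 0.84205.
SE = √(p̂(1−p̂)/n) = √(0.133005/880) = 0.012294.
For 90% confidence, z* = 1.645.
Margin = 1.645·0.012294 = 0.02022.
Interval: 0.84205 ± 0.02022 → (0.8218, 0.8623).

(0.8218, 0.8623)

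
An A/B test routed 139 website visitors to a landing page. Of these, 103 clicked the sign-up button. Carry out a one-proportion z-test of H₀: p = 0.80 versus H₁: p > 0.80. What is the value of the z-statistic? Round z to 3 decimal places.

Sample proportion p̂ = 103/139 = 0.74101.
Null standard error: √(0.80·0.20/139) = √0.001151079 = 0.033928.
z = (p̂ − p₀)/SE = (0.74101 − 0.80)/0.033928 = -1.739.

z = -1.739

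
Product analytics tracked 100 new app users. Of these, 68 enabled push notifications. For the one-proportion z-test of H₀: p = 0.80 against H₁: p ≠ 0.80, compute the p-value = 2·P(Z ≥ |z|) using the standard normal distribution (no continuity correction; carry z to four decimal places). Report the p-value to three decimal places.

p-value = 0.003

The sample proportion is 68/100 = 0.68000.
Under H₀, SE = √(p₀(1−p₀)/n) = √(0.80·0.20/100) = √0.001600000 = 0.040000.
z = (p̂ − p₀)/SE = (68/100 − 0.80)/0.040000 ≈ -3.0000.
p-value = 2·P(Z ≥ |z|) with z = -3.0000 → 0.003.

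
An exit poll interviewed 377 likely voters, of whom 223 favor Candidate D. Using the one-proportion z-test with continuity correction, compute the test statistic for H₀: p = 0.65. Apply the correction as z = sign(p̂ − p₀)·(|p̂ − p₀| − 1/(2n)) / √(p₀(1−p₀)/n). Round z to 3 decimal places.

z = -2.327

With x = 223 successes in n = 377, p̂ = 0.59151. p̂ − p₀ = -0.058488.
1/(2n) = 0.001326.
Corrected numerator: |-0.058488| − 0.001326 = 0.057162.
Under H₀, SE = √(p₀(1−p₀)/n) = √(0.65·0.35/377) = √0.000603448 = 0.024565.
z = −0.057162/0.024565 = -2.327.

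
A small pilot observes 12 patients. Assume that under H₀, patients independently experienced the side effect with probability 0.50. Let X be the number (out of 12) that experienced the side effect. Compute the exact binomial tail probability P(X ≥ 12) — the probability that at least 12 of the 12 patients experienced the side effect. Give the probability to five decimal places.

P = 0.00024

X is binomial with n = 12 and p = 0.50.
P(X ≥ 12) = C(12,12)·0.50^12·0.50^0.
= 0.000244 = 0.00024.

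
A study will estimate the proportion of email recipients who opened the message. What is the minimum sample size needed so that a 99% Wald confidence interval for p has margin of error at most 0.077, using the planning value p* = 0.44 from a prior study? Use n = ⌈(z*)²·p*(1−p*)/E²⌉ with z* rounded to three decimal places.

n = 276

For 99% confidence, z* = 2.576.
p*(1−p*) = 0.2464.
(z*)²·p*(1−p*)/E² = 6.635776·0.2464/0.005929 = 275.773.
⌈275.773⌉ = 276.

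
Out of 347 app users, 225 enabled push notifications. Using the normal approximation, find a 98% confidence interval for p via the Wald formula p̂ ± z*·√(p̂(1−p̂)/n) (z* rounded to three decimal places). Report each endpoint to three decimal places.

The sample proportion is 225/347 = 0.64841.
Standard error of p̂: √(0.227973/347) = √0.000656983 = 0.025632.
For 98% confidence, z* = 2.326.
Margin = 2.326·0.025632 = 0.05962.
CI: 0.64841 ± 0.05962 = (0.589, 0.708).

(0.589, 0.708)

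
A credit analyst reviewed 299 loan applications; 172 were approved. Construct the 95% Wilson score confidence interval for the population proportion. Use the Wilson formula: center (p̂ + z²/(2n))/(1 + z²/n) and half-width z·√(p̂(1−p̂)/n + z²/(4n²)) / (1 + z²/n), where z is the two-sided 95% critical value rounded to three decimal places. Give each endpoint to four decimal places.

p̂ = 172/299 = 0.57525; z = 1.960, so z² = 3.841600.
Denominator 1 + z²/n = 1 + 3.841600/299 = 1.012848.
Adjusted center: (0.57525 + z²/(2n))/1.012848 = 0.57430.
Radicand: p̂(1−p̂)/n + z²/(4n²) = 0.000817182 + 0.000010743 = 0.000827925.
Half-width = 1.960·√0.000827925/1.012848 = 0.05568.
CI: 0.57430 ± 0.05568 = (0.5186, 0.6300).

(0.5186, 0.6300)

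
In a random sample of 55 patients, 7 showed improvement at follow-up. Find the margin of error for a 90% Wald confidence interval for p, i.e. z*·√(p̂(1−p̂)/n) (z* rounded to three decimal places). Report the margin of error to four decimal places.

ME = 0.0739

With x = 7 successes in n = 55, p̂ = 0.12727.
SE = √(p̂(1−p̂)/n) = √(0.111074/55) = 0.044939.
The 90% critical value is z* = 1.645.
ME = 1.645·0.044939 = 0.0739.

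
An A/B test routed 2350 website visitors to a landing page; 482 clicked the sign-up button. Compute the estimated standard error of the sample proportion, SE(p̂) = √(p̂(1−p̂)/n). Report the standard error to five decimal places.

SE = 0.00833

The sample proportion is 482/2350 = 0.20511.
p̂(1−p̂) = 0.20511·0.79489 = 0.163040.
Dividing by n and taking the root: √0.000069379 = 0.00833.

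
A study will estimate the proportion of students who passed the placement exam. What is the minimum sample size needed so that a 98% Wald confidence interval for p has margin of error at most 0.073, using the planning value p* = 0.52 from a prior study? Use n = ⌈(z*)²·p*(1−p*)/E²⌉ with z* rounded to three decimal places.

The 98% critical value is z* = 2.326.
p*(1−p*) = 0.2496.
(z*)²·p*(1−p*)/E² = 5.410276·0.2496/0.005329 = 253.407.
⌈253.407⌉ = 254.

n = 254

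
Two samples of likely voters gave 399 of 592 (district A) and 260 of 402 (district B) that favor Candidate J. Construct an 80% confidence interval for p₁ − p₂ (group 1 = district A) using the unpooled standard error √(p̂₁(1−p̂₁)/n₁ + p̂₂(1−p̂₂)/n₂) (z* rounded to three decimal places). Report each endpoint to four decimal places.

(-0.0121, 0.0665)

p̂₁ = 0.67399, p̂₂ = 0.64677, so the observed difference is 0.02722.
Unpooled SE = √(p̂₁(1−p̂₁)/n₁ + p̂₂(1−p̂₂)/n₂) = √(0.000371163 + 0.000568308) = 0.030651.
For 80% confidence, z* = 1.282. Margin = 1.282·0.030651 = 0.03929.
CI: 0.02722 ± 0.03929 = (-0.0121, 0.0665).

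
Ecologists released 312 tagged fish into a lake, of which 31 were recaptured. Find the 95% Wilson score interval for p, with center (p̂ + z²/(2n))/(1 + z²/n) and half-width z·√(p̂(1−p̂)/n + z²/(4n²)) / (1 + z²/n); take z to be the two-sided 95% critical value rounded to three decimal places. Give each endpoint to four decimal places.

(0.0709, 0.1376)

p̂ = 31/312 = 0.09936; z = 1.960, so z² = 3.841600.
Denominator 1 + z²/n = 1 + 3.841600/312 = 1.012313.
Adjusted center: (0.09936 + z²/(2n))/1.012313 = 0.10423.
Radicand: p̂(1−p̂)/n + z²/(4n²) = 0.000286817 + 0.000009866 = 0.000296683.
Half-width = z·√(radicand)/denom = 1.960·0.017224/1.012313 = 0.03335.
Interval: 0.10423 ± 0.03335 → (0.0709, 0.1376).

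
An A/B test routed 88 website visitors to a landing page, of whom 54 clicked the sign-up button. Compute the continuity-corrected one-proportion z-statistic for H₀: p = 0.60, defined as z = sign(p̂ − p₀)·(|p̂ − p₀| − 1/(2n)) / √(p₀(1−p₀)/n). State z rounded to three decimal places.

z = 0.152

With x = 54 successes in n = 88, p̂ = 0.61364. p̂ − p₀ = 0.013636.
Continuity correction 1/(2n) = 1/176 = 0.005682.
Corrected numerator: |0.013636| − 0.005682 = 0.007954.
Null standard error: √(0.60·0.40/88) = √0.002727273 = 0.052223.
z = (+)0.007954/0.052223 = 0.152.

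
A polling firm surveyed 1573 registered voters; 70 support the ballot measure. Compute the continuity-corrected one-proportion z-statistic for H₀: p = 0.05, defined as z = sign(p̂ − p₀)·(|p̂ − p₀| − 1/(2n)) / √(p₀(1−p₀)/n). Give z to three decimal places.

z = -0.943

Sample proportion p̂ = 70/1573 = 0.04450. p̂ − p₀ = -0.005499.
Continuity correction 1/(2n) = 1/3146 = 0.000318.
Corrected numerator: |-0.005499| − 0.000318 = 0.005181.
SE₀ = √(0.05·0.95/1573) = 0.005495.
z = −0.005181/0.005495 = -0.943.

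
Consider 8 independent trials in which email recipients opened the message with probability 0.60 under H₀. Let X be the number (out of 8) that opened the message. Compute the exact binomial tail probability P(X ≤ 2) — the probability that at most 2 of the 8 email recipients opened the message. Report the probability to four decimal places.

X ~ Binomial(n=8, p=0.60).
P(X ≤ 2) = C(8,0)·0.60^0·0.40^8 + C(8,1)·0.60^1·0.40^7 + C(8,2)·0.60^2·0.40^6.
= 0.000655 + 0.007864 + 0.041288 = 0.0498.

P = 0.0498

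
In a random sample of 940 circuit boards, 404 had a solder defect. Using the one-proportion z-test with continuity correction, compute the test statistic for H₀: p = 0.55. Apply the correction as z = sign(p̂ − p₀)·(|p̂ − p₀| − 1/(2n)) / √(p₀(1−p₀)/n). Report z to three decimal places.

p̂ = 404/940 = 0.42979. p̂ − p₀ = -0.120213.
Continuity correction 1/(2n) = 1/1880 = 0.000532.
Corrected numerator: |-0.120213| − 0.000532 = 0.119681.
SE₀ = √(0.55·0.45/940) = 0.016226.
z = (−)0.119681/0.016226 = -7.376.

z = -7.376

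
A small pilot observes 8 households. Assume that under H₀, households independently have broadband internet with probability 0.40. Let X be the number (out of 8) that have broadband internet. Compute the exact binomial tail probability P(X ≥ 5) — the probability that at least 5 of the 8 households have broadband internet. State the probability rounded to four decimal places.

X ~ Binomial(n=8, p=0.40).
P(X ≥ 5) = C(8,5)·0.40^5·0.60^3 + C(8,6)·0.40^6·0.60^2 + C(8,7)·0.40^7·0.60^1 + C(8,8)·0.40^8·0.60^0.
= 0.123863 + 0.041288 + 0.007864 + 0.000655 = 0.1737.

P = 0.1737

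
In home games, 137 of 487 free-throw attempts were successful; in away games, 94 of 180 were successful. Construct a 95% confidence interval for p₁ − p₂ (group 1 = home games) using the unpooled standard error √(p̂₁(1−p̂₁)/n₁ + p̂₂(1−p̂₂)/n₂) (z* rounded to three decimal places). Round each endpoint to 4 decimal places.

(-0.3241, -0.1577)

p̂₁ = 0.28131, p̂₂ = 0.52222, so the observed difference is -0.24091.
Unpooled SE = √(p̂₁(1−p̂₁)/n₁ + p̂₂(1−p̂₂)/n₂) = √(0.000415147 + 0.001386145) = 0.042442.
The 95% critical value is z* = 1.960. Margin = 1.960·0.042442 = 0.08319.
So the interval runs from -0.3241 to -0.1577.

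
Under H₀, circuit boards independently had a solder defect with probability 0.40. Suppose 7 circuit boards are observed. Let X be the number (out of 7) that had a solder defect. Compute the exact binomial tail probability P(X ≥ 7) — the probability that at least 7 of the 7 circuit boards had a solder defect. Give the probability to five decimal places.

X ~ Binomial(n=7, p=0.40).
P(X ≥ 7) = C(7,7)·0.40^7·0.60^0.
= 0.001638 = 0.00164.

P = 0.00164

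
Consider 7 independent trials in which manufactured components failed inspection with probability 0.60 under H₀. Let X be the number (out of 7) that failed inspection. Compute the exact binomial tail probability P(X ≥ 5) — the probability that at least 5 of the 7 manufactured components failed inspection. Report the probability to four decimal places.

P = 0.4199

X is binomial with n = 7 and p = 0.60.
P(X ≥ 5) = C(7,5)·0.60^5·0.40^2 + C(7,6)·0.60^6·0.40^1 + C(7,7)·0.60^7·0.40^0.
= 0.261274 + 0.130637 + 0.027994 = 0.4199.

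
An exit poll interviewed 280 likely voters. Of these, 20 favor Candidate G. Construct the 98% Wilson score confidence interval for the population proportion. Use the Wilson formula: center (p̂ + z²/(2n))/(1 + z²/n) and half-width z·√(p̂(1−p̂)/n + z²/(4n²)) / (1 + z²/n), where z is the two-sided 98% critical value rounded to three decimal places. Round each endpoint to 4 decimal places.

Here p̂ = 20/280 = 0.07143 and z = 2.326 (z² = 5.410276).
1 + z²/n = 1.019322.
Adjusted center: (0.07143 + z²/(2n))/1.019322 = 0.07955.
Radicand: p̂(1−p̂)/n + z²/(4n²) = 0.000236880 + 0.000017252 = 0.000254132.
Half-width = z·√(radicand)/denom = 2.326·0.015942/1.019322 = 0.03638.
Interval: 0.07955 ± 0.03638 → (0.0432, 0.1159).

(0.0432, 0.1159)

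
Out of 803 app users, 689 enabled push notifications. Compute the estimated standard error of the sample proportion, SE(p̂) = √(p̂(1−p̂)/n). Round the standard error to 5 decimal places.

SE = 0.01232

Sample proportion p̂ = 689/803 = 0.85803.
p̂(1−p̂) = 0.121815.
SE = √(0.121815/803) = √0.000151700 = 0.01232.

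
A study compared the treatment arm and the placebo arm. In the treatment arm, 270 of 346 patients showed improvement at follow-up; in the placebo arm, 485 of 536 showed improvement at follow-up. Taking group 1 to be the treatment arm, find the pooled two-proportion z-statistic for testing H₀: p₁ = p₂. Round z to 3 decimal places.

Sample proportions: p̂₁ = 270/346 = 0.78035 and p̂₂ = 485/536 = 0.90485.
Pooled p̂ = (270+485)/(346+536) = 755/882 = 0.85601.
SE = √[p̂(1−p̂)(1/n₁+1/n₂)] = √[0.85601·0.14399·(1/346+1/536)] ≈ 0.024211.
z = (p̂₁ − p̂₂)/SE = (0.78035 − 0.90485)/0.024211 = -0.12450/0.024211 = -5.142.

z = -5.142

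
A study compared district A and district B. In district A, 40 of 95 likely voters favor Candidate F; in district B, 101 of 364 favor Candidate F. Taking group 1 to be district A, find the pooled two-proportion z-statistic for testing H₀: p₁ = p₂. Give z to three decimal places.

z = 2.701

Sample proportions: p̂₁ = 40/95 = 0.42105 and p̂₂ = 101/364 = 0.27747.
Pooled p̂ = (40+101)/(95+364) = 141/459 = 0.30719.
SE = √[p̂(1−p̂)(1/n₁+1/n₂)] = √[0.30719·0.69281·(1/95+1/364)] ≈ 0.053150.
z = (p̂₁ − p̂₂)/SE = (0.42105 − 0.27747)/0.053150 = 0.14358/0.053150 = 2.701.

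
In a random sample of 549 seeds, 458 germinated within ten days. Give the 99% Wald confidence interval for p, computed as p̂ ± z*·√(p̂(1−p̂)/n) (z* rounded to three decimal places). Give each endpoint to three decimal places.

Sample proportion p̂ = 458/549 = 0.83424.
Standard error of p̂: √(0.138281/549) = √0.000251878 = 0.015871.
The 99% critical value is z* = 2.576.
Margin = 2.576·0.015871 = 0.04088.
Interval: 0.83424 ± 0.04088 → (0.793, 0.875).

(0.793, 0.875)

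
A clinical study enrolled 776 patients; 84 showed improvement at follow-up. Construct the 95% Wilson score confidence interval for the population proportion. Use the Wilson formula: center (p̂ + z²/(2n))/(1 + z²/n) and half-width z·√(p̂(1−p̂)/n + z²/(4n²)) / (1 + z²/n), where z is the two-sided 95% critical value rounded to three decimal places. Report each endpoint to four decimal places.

(0.0883, 0.1321)

Here p̂ = 84/776 = 0.10825 and z = 1.960 (z² = 3.841600).
1 + z²/n = 1.004951.
Center = (0.10825 + 0.002475)/1.004951 = 0.11018.
Radicand: p̂(1−p̂)/n + z²/(4n²) = 0.000124394 + 0.000001595 = 0.000125989.
Half-width = 1.960·√0.000125989/1.004951 = 0.02189.
CI: 0.11018 ± 0.02189 = (0.0883, 0.1321).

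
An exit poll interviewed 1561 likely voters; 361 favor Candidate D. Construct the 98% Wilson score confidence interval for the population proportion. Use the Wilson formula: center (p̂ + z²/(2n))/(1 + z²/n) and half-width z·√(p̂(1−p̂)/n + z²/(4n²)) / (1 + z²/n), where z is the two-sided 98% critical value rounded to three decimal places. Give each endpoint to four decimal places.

(0.2074, 0.2570)

Here p̂ = 361/1561 = 0.23126 and z = 2.326 (z² = 5.410276).
1 + z²/n = 1.003466.
Adjusted center: (0.23126 + z²/(2n))/1.003466 = 0.23219.
Radicand: p̂(1−p̂)/n + z²/(4n²) = 0.000113888 + 0.000000555 = 0.000114443.
Half-width = z·√(radicand)/denom = 2.326·0.010698/1.003466 = 0.02480.
Interval: 0.23219 ± 0.02480 → (0.2074, 0.2570).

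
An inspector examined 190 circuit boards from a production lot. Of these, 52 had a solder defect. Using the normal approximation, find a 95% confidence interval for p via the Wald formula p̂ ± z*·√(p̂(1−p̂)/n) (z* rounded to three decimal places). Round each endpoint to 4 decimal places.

With x = 52 successes in n = 190, p̂ = 0.27368.
SE(p̂) = √(0.27368·0.72632/190) = 0.032345.
For 95% confidence, z* = 1.960.
Margin of error: 1.960 × 0.032345 = 0.06340.
Interval: 0.27368 ± 0.06340 → (0.2103, 0.3371).

(0.2103, 0.3371)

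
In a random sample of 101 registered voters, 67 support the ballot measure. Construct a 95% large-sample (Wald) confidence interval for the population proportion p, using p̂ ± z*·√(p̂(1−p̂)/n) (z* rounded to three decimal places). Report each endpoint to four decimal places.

With x = 67 successes in n = 101, p̂ = 0.66337.
Standard error of p̂: √(0.223311/101) = √0.002211004 = 0.047021.
The 95% critical value is z* = 1.960.
Margin = 1.960·0.047021 = 0.09216.
So the interval runs from 0.5712 to 0.7555.

(0.5712, 0.7555)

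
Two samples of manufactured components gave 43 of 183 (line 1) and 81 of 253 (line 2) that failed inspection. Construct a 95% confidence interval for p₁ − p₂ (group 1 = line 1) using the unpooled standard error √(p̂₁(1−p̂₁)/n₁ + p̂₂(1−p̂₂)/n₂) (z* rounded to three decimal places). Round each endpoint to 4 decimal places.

(-0.1693, -0.0011)

p̂₁ = 43/183 = 0.23497, p̂₂ = 81/253 = 0.32016; p̂₁ − p̂₂ = -0.08519.
SE = √(0.000982298 + 0.000860304) = √0.001842602 = 0.042926.
For 95% confidence, z* = 1.960. Margin = 1.960·0.042926 = 0.08413.
Interval: -0.08519 ± 0.08413 → (-0.1693, -0.0011).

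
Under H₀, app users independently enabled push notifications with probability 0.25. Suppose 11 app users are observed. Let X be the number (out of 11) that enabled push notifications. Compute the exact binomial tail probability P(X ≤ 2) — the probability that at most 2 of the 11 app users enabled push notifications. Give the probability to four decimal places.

P = 0.4552

X ~ Binomial(n=11, p=0.25).
P(X ≤ 2) = C(11,0)·0.25^0·0.75^11 + C(11,1)·0.25^1·0.75^10 + C(11,2)·0.25^2·0.75^9.
= 0.042235 + 0.154862 + 0.258104 = 0.4552.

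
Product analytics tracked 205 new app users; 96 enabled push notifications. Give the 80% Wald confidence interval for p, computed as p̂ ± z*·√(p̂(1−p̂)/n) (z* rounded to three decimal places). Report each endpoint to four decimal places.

(0.4236, 0.5130)

p̂ = 96/205 = 0.46829.
SE = √(p̂(1−p̂)/n) = √(0.248995/205) = 0.034851.
For 80% confidence, z* = 1.282.
Margin of error: 1.282 × 0.034851 = 0.04468.
Interval: 0.46829 ± 0.04468 → (0.4236, 0.5130).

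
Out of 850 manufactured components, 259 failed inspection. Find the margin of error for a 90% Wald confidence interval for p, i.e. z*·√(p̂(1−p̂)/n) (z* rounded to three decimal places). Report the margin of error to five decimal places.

Sample proportion p̂ = 259/850 = 0.30471.
SE(p̂) = √(0.30471·0.69529/850) = 0.015788.
z* = 1.645 at the 90% level.
Margin of error = z*·SE = 1.645 × 0.015788 = 0.02597.

ME = 0.02597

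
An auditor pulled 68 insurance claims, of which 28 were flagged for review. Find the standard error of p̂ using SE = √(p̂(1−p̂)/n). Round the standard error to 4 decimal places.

With x = 28 successes in n = 68, p̂ = 0.41176.
p̂(1−p̂) = 0.242214.
Dividing by n and taking the root: √0.003561971 = 0.0597.

SE = 0.0597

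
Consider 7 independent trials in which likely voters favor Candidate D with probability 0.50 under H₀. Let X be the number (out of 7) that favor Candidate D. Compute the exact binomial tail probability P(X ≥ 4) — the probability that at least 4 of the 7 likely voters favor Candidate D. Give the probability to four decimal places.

P = 0.5000

X is binomial with n = 7 and p = 0.50.
P(X ≥ 4) = C(7,4)·0.50^4·0.50^3 + C(7,5)·0.50^5·0.50^2 + C(7,6)·0.50^6·0.50^1 + C(7,7)·0.50^7·0.50^0.
= 0.273438 + 0.164062 + 0.054688 + 0.007812 = 0.5000.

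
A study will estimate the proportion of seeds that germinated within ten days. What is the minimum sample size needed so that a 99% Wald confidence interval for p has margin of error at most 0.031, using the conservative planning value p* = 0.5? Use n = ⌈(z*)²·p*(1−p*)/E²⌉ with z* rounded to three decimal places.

The 99% critical value is z* = 2.576.
p*(1−p*) = 0.50·0.50 = 0.2500.
Required n before rounding: 6.635776 × 0.2500 / 0.031² = 1726.268.
Rounding up, n = 1727.

n = 1727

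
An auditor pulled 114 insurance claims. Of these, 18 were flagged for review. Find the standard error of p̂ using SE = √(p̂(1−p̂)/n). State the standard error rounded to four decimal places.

SE = 0.0342

With x = 18 successes in n = 114, p̂ = 0.15789.
p̂(1−p̂) = 0.132961.
Dividing by n and taking the root: √0.001166325 = 0.0342.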